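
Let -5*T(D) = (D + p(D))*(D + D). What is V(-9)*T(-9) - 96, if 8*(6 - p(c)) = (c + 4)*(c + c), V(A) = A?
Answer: 3657/10 ≈ 365.70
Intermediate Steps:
p(c) = 6 - c*(4 + c)/4 (p(c) = 6 - (c + 4)*(c + c)/8 = 6 - (4 + c)*2*c/8 = 6 - c*(4 + c)/4)
T(D) = -2*D*(6 - D²/4)/5 (T(D) = -(D + (6 - D - D²/4))*(D + D)/5 = -(6 - D²/4)*2*D/5 = -2*D*(6 - D²/4)/5)
V(-9)*T(-9) - 96 = -9*(-9)*(-24 + (-9)²)/10 - 96 = -9*(-9)*(-24 + 81)/10 - 96 = -9*(-9)*57/10 - 96 = -9*(-513/10) - 96 = 4617/10 - 96 = 3657/10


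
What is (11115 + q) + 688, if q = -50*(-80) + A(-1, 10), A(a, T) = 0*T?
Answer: 15803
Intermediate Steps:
A(a, T) = 0
q = 4000 (q = -50*(-80) + 0 = 4000 + 0 = 4000)
(11115 + q) + 688 = (11115 + 4000) + 688 = 15115 + 688 = 15803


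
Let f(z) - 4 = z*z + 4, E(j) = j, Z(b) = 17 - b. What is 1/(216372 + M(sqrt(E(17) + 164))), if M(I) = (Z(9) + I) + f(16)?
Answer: 216644/46934622555 - sqrt(181)/46934622555 ≈ 4.6156e-6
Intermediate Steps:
f(z) = 8 + z**2 (f(z) = 4 + (z*z + 4) = 4 + (z**2 + 4) = 4 + (4 + z**2) = 8 + z**2)
M(I) = 272 + I (M(I) = ((17 - 1*9) + I) + (8 + 16**2) = ((17 - 9) + I) + (8 + 256) = (8 + I) + 264 = 272 + I)
1/(216372 + M(sqrt(E(17) + 164))) = 1/(216372 + (272 + sqrt(17 + 164))) = 1/(216372 + (272 + sqrt(181))) = 1/(216644 + sqrt(181))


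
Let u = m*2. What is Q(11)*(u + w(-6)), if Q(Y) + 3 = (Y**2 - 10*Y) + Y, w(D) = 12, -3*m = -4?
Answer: 836/3 ≈ 278.67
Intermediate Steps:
m = 4/3 (m = -1/3*(-4) = 4/3 ≈ 1.3333)
u = 8/3 (u = (4/3)*2 = 8/3 ≈ 2.6667)
Q(Y) = -3 + Y**2 - 9*Y (Q(Y) = -3 + ((Y**2 - 10*Y) + Y) = -3 + (Y**2 - 9*Y) = -3 + Y**2 - 9*Y)
Q(11)*(u + w(-6)) = (-3 + 11**2 - 9*11)*(8/3 + 12) = (-3 + 121 - 99)*(44/3) = 19*(44/3) = 836/3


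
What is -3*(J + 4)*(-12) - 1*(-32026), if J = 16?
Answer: 32746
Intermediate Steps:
-3*(J + 4)*(-12) - 1*(-32026) = -3*(16 + 4)*(-12) - 1*(-32026) = -3*20*(-12) + 32026 = -60*(-12) + 32026 = 720 + 32026 = 32746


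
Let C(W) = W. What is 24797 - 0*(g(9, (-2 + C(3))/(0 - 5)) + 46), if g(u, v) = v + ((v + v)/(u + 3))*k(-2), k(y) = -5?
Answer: 24797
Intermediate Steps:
g(u, v) = v - 10*v/(3 + u) (g(u, v) = v + ((v + v)/(u + 3))*(-5) = v + ((2*v)/(3 + u))*(-5) = v + (2*v/(3 + u))*(-5) = v - 10*v/(3 + u))
24797 - 0*(g(9, (-2 + C(3))/(0 - 5)) + 46) = 24797 - 0*(((-2 + 3)/(0 - 5))*(-7 + 9)/(3 + 9) + 46) = 24797 - 0*((1/(-5))*2/12 + 46) = 24797 - 0*((1*(-⅕))*(1/12)*2 + 46) = 24797 - 0*(-⅕*1/12*2 + 46) = 24797 - 0*(-1/30 + 46) = 24797 - 0*1379/30 = 24797 - 1*0 = 24797 + 0 = 24797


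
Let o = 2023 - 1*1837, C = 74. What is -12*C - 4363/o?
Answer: -169531/186 ≈ -911.46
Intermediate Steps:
o = 186 (o = 2023 - 1837 = 186)
-12*C - 4363/o = -12*74 - 4363/186 = -888 - 4363*1/186 = -888 - 4363/186 = -169531/186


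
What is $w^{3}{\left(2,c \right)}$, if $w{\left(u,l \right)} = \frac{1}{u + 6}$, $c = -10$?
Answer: $\frac{1}{512} \approx 0.0019531$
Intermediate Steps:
$w{\left(u,l \right)} = \frac{1}{6 + u}$
$w^{3}{\left(2,c \right)} = \left(\frac{1}{6 + 2}\right)^{3} = \left(\frac{1}{8}\right)^{3} = \frac{1}{512}$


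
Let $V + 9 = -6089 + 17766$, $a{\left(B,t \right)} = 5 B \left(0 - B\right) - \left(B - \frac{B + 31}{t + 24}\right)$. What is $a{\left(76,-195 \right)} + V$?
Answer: $- \frac{2956355}{171} \approx -17289.0$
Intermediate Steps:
$a{\left(B,t \right)} = - B - 5 B^{2} + \frac{31 + B}{24 + t}$ ($a{\left(B,t \right)} = 5 B \left(- B\right) - \left(B - \frac{31 + B}{24 + t}\right) = - 5 B^{2} - \left(B - \frac{31 + B}{24 + t}\right) = - B - 5 B^{2} + \frac{31 + B}{24 + t}$)
$V = 11668$ ($V = -9 + \left(-6089 + 17766\right) = -9 + 11677 = 11668$)
$a{\left(76,-195 \right)} + V = \frac{31 - 120 \cdot 76^{2} - 1748 - 76 \left(-195\right) - - 975 \cdot 76^{2}}{24 - 195} + 11668 = \frac{31 - 693120 - 1748 + 14820 - \left(-975\right) 5776}{-171} + 11668 = - \frac{31 - 693120 - 1748 + 14820 + 5631600}{171} + 11668 = \left(- \frac{1}{171}\right) 4951583 + 11668 = - \frac{4951583}{171} + 11668 = - \frac{2956355}{171}$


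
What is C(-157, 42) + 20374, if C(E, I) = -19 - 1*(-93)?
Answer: 20448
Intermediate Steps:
C(E, I) = 74 (C(E, I) = -19 + 93 = 74)
C(-157, 42) + 20374 = 74 + 20374 = 20448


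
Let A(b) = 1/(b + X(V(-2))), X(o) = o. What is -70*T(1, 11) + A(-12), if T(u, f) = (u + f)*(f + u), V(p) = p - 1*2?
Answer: -161281/16 ≈ -10080.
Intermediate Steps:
V(p) = -2 + p (V(p) = p - 2 = -2 + p)
T(u, f) = (f + u)² (T(u, f) = (f + u)*(f + u) = (f + u)²)
A(b) = 1/(-4 + b) (A(b) = 1/(b + (-2 - 2)) = 1/(b - 4) = 1/(-4 + b))
-70*T(1, 11) + A(-12) = -70*(11 + 1)² + 1/(-4 - 12) = -70*12² + 1/(-16) = -70*144 - 1/16 = -10080 - 1/16 = -161281/16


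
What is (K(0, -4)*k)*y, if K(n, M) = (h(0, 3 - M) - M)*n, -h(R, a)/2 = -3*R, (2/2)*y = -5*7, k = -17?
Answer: 0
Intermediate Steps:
y = -35 (y = -5*7 = -35)
h(R, a) = 6*R (h(R, a) = -(-6)*R = 6*R)
K(n, M) = -M*n (K(n, M) = (6*0 - M)*n = (0 - M)*n = (-M)*n = -M*n)
(K(0, -4)*k)*y = (-1*(-4)*0*(-17))*(-35) = (0*(-17))*(-35) = 0*(-35) = 0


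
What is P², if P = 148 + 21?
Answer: 28561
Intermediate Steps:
P = 169
P² = 169² = 28561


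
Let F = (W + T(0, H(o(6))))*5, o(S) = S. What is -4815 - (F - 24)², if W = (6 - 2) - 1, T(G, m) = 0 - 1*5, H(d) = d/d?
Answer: -5971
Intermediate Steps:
H(d) = 1
T(G, m) = -5 (T(G, m) = 0 - 5 = -5)
W = 3 (W = 4 - 1 = 3)
F = -10 (F = (3 - 5)*5 = -2*5 = -10)
-4815 - (F - 24)² = -4815 - (-10 - 24)² = -4815 - 1*(-34)² = -4815 - 1*1156 = -4815 - 1156 = -5971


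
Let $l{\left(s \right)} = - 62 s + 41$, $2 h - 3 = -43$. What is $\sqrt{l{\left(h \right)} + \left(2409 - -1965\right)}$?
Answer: $\sqrt{5655} \approx 75.2$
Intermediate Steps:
$h = -20$ ($h = \frac{3}{2} + \frac{1}{2} \left(-43\right) = \frac{3}{2} - \frac{43}{2} = -20$)
$l{\left(s \right)} = 41 - 62 s$
$\sqrt{l{\left(h \right)} + \left(2409 - -1965\right)} = \sqrt{\left(41 - -1240\right) + \left(2409 - -1965\right)} = \sqrt{\left(41 + 1240\right) + \left(2409 + 1965\right)} = \sqrt{1281 + 4374} = \sqrt{5655}$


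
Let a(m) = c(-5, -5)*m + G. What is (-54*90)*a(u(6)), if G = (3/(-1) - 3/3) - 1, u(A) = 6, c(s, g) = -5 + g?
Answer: 315900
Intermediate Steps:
G = -5 (G = (3*(-1) - 3*1/3) - 1 = (-3 - 1) - 1 = -4 - 1 = -5)
a(m) = -5 - 10*m (a(m) = (-5 - 5)*m - 5 = -10*m - 5 = -5 - 10*m)
(-54*90)*a(u(6)) = (-54*90)*(-5 - 10*6) = -4860*(-5 - 60) = -4860*(-65) = 315900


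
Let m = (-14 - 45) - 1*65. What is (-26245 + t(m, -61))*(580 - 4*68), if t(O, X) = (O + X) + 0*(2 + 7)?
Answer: -8140440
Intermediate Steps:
m = -124 (m = -59 - 65 = -124)
t(O, X) = O + X (t(O, X) = (O + X) + 0*9 = (O + X) + 0 = O + X)
(-26245 + t(m, -61))*(580 - 4*68) = (-26245 + (-124 - 61))*(580 - 4*68) = (-26245 - 185)*(580 - 272) = -26430*308 = -8140440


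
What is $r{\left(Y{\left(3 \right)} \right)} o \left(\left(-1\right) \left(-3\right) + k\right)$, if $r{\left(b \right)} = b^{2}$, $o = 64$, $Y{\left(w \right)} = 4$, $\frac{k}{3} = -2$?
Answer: $-3072$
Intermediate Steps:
$k = -6$ ($k = 3 \left(-2\right) = -6$)
$r{\left(Y{\left(3 \right)} \right)} o \left(\left(-1\right) \left(-3\right) + k\right) = 4^{2} \cdot 64 \left(\left(-1\right) \left(-3\right) - 6\right) = 16 \cdot 64 \left(3 - 6\right) = 1024 \left(-3\right) = -3072$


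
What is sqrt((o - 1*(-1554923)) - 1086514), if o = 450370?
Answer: sqrt(918779) ≈ 958.53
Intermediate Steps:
sqrt((o - 1*(-1554923)) - 1086514) = sqrt((450370 - 1*(-1554923)) - 1086514) = sqrt((450370 + 1554923) - 1086514) = sqrt(2005293 - 1086514) = sqrt(918779)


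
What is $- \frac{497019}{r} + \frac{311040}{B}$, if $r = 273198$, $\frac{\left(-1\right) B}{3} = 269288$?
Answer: $- \frac{6756934213}{3065372626} \approx -2.2043$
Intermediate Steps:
$B = -807864$ ($B = \left(-3\right) 269288 = -807864$)
$- \frac{497019}{r} + \frac{311040}{B} = - \frac{497019}{273198} + \frac{311040}{-807864} = \left(-497019\right) \frac{1}{273198} + 311040 \left(- \frac{1}{807864}\right) = - \frac{165673}{91066} - \frac{12960}{33661} = - \frac{6756934213}{3065372626}$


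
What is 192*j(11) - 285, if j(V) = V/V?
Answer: -93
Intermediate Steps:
j(V) = 1
192*j(11) - 285 = 192*1 - 285 = 192 - 285 = -93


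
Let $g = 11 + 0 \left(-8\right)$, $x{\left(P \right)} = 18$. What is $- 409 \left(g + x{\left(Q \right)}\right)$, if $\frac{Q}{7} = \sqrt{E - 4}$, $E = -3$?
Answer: $-11861$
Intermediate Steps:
$Q = 7 i \sqrt{7}$ ($Q = 7 \sqrt{-3 - 4} = 7 \sqrt{-7} = 7 i \sqrt{7} \approx 18.52 i$)
$g = 11$ ($g = 11 + 0 = 11$)
$- 409 \left(g + x{\left(Q \right)}\right) = - 409 \left(11 + 18\right) = \left(-409\right) 29 = -11861$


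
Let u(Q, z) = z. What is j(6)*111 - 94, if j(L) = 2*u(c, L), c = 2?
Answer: 1238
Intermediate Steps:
j(L) = 2*L
j(6)*111 - 94 = (2*6)*111 - 94 = 12*111 - 94 = 1332 - 94 = 1238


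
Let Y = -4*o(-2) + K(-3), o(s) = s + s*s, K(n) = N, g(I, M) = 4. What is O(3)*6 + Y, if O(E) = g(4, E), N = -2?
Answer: 14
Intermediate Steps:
K(n) = -2
O(E) = 4
o(s) = s + s²
Y = -10 (Y = -(-8)*(1 - 2) - 2 = -(-8)*(-1) - 2 = -4*2 - 2 = -8 - 2 = -10)
O(3)*6 + Y = 4*6 - 10 = 24 - 10 = 14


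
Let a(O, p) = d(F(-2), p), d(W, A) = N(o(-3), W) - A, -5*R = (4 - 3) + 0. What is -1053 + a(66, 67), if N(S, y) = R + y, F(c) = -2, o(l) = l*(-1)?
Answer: -5611/5 ≈ -1122.2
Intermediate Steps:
o(l) = -l
R = -1/5 (R = -((4 - 3) + 0)/5 = -(1 + 0)/5 = -1/5*1 = -1/5 ≈ -0.20000)
N(S, y) = -1/5 + y
d(W, A) = -1/5 + W - A (d(W, A) = (-1/5 + W) - A = -1/5 + W - A)
a(O, p) = -11/5 - p (a(O, p) = -1/5 - 2 - p = -11/5 - p)
-1053 + a(66, 67) = -1053 + (-11/5 - 1*67) = -1053 + (-11/5 - 67) = -1053 - 346/5 = -5611/5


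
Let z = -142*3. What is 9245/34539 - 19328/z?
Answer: 37306009/817423 ≈ 45.639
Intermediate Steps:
z = -426
9245/34539 - 19328/z = 9245/34539 - 19328/(-426) = 9245*(1/34539) - 19328*(-1/426) = 9245/34539 + 9664/213 = 37306009/817423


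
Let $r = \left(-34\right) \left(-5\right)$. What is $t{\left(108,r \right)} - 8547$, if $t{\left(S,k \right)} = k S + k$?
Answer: $9983$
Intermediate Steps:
$r = 170$
$t{\left(S,k \right)} = k + S k$ ($t{\left(S,k \right)} = S k + k = k + S k$)
$t{\left(108,r \right)} - 8547 = 170 \left(1 + 108\right) - 8547 = 170 \cdot 109 - 8547 = 18530 - 8547 = 9983$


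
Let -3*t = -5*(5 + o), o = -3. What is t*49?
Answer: 490/3 ≈ 163.33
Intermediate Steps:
t = 10/3 (t = -(-5)*(5 - 3)/3 = -(-5)*2/3 = -⅓*(-10) = 10/3 ≈ 3.3333)
t*49 = (10/3)*49 = 490/3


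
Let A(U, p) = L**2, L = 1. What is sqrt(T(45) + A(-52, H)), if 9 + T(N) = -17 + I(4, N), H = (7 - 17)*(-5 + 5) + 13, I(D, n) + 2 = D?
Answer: I*sqrt(23) ≈ 4.7958*I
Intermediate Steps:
I(D, n) = -2 + D
H = 13 (H = -10*0 + 13 = 0 + 13 = 13)
T(N) = -24 (T(N) = -9 + (-17 + (-2 + 4)) = -9 + (-17 + 2) = -9 - 15 = -24)
A(U, p) = 1 (A(U, p) = 1**2 = 1)
sqrt(T(45) + A(-52, H)) = sqrt(-24 + 1) = sqrt(-23) = I*sqrt(23)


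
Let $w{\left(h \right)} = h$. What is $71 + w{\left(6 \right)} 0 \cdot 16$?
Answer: $71$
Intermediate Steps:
$71 + w{\left(6 \right)} 0 \cdot 16 = 71 + 6 \cdot 0 \cdot 16 = 71 + 6 \cdot 0 = 71 + 0 = 71$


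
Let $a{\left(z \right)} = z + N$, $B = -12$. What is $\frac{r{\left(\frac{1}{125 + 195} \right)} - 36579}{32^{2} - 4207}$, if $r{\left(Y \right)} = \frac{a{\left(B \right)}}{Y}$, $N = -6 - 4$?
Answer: $\frac{43619}{3183} \approx 13.704$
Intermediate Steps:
$N = -10$
$a{\left(z \right)} = -10 + z$ ($a{\left(z \right)} = z - 10 = -10 + z$)
$r{\left(Y \right)} = - \frac{22}{Y}$ ($r{\left(Y \right)} = \frac{-10 - 12}{Y} = - \frac{22}{Y}$)
$\frac{r{\left(\frac{1}{125 + 195} \right)} - 36579}{32^{2} - 4207} = \frac{- \frac{22}{\frac{1}{125 + 195}} - 36579}{32^{2} - 4207} = \frac{- \frac{22}{\frac{1}{320}} - 36579}{1024 - 4207} = \frac{- 22 \frac{1}{\frac{1}{320}} - 36579}{-3183} = \left(\left(-22\right) 320 - 36579\right) \left(- \frac{1}{3183}\right) = \left(-7040 - 36579\right) \left(- \frac{1}{3183}\right) = \left(-43619\right) \left(- \frac{1}{3183}\right) = \frac{43619}{3183}$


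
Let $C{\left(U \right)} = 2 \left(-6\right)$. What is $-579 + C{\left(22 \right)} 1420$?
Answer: $-17619$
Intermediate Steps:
$C{\left(U \right)} = -12$
$-579 + C{\left(22 \right)} 1420 = -579 - 17040 = -17619$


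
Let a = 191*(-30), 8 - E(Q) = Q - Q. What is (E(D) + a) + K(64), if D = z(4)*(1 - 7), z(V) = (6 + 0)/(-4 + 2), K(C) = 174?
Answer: -5548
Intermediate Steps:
z(V) = -3 (z(V) = 6/(-2) = 6*(-½) = -3)
D = 18 (D = -3*(1 - 7) = -3*(-6) = 18)
E(Q) = 8 (E(Q) = 8 - (Q - Q) = 8 - 1*0 = 8 + 0 = 8)
a = -5730
(E(D) + a) + K(64) = (8 - 5730) + 174 = -5722 + 174 = -5548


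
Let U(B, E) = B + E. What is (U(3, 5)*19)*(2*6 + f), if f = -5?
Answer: 1064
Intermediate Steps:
(U(3, 5)*19)*(2*6 + f) = ((3 + 5)*19)*(2*6 - 5) = (8*19)*(12 - 5) = 152*7 = 1064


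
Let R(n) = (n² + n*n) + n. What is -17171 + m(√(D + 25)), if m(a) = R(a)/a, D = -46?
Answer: -17170 + 2*I*√21 ≈ -17170.0 + 9.1651*I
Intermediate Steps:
R(n) = n + 2*n² (R(n) = (n² + n²) + n = 2*n² + n = n + 2*n²)
m(a) = 1 + 2*a (m(a) = (a*(1 + 2*a))/a = 1 + 2*a)
-17171 + m(√(D + 25)) = -17171 + (1 + 2*√(-46 + 25)) = -17171 + (1 + 2*√(-21)) = -17171 + (1 + 2*(I*√21)) = -17171 + (1 + 2*I*√21) = -17170 + 2*I*√21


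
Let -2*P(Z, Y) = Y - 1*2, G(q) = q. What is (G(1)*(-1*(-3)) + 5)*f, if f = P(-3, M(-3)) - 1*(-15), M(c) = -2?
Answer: 136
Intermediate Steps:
P(Z, Y) = 1 - Y/2 (P(Z, Y) = -(Y - 1*2)/2 = -(Y - 2)/2 = -(-2 + Y)/2 = 1 - Y/2)
f = 17 (f = (1 - ½*(-2)) - 1*(-15) = (1 + 1) + 15 = 2 + 15 = 17)
(G(1)*(-1*(-3)) + 5)*f = (1*(-1*(-3)) + 5)*17 = (1*3 + 5)*17 = (3 + 5)*17 = 8*17 = 136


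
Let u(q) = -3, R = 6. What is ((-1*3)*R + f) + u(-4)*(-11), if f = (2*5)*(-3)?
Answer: -15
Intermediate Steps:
f = -30 (f = 10*(-3) = -30)
((-1*3)*R + f) + u(-4)*(-11) = (-1*3*6 - 30) - 3*(-11) = (-3*6 - 30) + 33 = (-18 - 30) + 33 = -48 + 33 = -15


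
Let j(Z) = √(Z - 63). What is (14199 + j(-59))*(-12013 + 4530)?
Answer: -106251117 - 7483*I*√122 ≈ -1.0625e+8 - 82652.0*I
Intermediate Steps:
j(Z) = √(-63 + Z)
(14199 + j(-59))*(-12013 + 4530) = (14199 + √(-63 - 59))*(-12013 + 4530) = (14199 + √(-122))*(-7483) = (14199 + I*√122)*(-7483) = -106251117 - 7483*I*√122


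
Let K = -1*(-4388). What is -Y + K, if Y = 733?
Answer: 3655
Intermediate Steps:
K = 4388
-Y + K = -1*733 + 4388 = -733 + 4388 = 3655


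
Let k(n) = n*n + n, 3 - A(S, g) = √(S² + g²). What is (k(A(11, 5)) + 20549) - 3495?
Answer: 17212 - 7*√146 ≈ 17127.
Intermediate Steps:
A(S, g) = 3 - √(S² + g²)
k(n) = n + n² (k(n) = n² + n = n + n²)
(k(A(11, 5)) + 20549) - 3495 = ((3 - √(11² + 5²))*(1 + (3 - √(11² + 5²))) + 20549) - 3495 = ((3 - √(121 + 25))*(1 + (3 - √(121 + 25))) + 20549) - 3495 = ((3 - √146)*(1 + (3 - √146)) + 20549) - 3495 = ((3 - √146)*(4 - √146) + 20549) - 3495 = (20549 + (3 - √146)*(4 - √146)) - 3495 = 17054 + (3 - √146)*(4 - √146)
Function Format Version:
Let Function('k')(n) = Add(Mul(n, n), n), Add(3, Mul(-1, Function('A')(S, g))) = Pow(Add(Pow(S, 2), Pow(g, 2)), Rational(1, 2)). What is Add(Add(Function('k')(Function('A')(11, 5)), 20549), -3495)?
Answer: Add(17212, Mul(-7, Pow(146, Rational(1, 2)))) ≈ 17127.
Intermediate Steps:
Function('A')(S, g) = Add(3, Mul(-1, Pow(Add(Pow(S, 2), Pow(g, 2)), Rational(1, 2))))
Function('k')(n) = Add(n, Pow(n, 2)) (Function('k')(n) = Add(Pow(n, 2), n) = Add(n, Pow(n, 2)))
Add(Add(Function('k')(Function('A')(11, 5)), 20549), -3495) = Add(Add(Mul(Add(3, Mul(-1, Pow(Add(Pow(11, 2), Pow(5, 2)), Rational(1, 2)))), Add(1, Add(3, Mul(-1, Pow(Add(Pow(11, 2), Pow(5, 2)), Rational(1, 2)))))), 20549), -3495) = Add(Add(Mul(Add(3, Mul(-1, Pow(Add(121, 25), Rational(1, 2)))), Add(1, Add(3, Mul(-1, Pow(Add(121, 25), Rational(1, 2)))))), 20549), -3495) = Add(Add(Mul(Add(3, Mul(-1, Pow(146, Rational(1, 2)))), Add(1, Add(3, Mul(-1, Pow(146, Rational(1, 2)))))), 20549), -3495) = Add(Add(Mul(Add(3, Mul(-1, Pow(146, Rational(1, 2)))), Add(4, Mul(-1, Pow(146, Rational(1, 2))))), 20549), -3495) = Add(Add(20549, Mul(Add(3, Mul(-1, Pow(146, Rational(1, 2)))), Add(4, Mul(-1, Pow(146, Rational(1, 2)))))), -3495) = Add(17054, Mul(Add(3, Mul(-1, Pow(146, Rational(1, 2)))), Add(4, Mul(-1, Pow(146, Rational(1, 2))))))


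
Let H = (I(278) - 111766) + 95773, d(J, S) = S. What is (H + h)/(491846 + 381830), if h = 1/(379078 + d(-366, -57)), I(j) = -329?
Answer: -6186380761/331141551196 ≈ -0.018682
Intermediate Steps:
h = 1/379021 (h = 1/(379078 - 57) = 1/379021 ≈ 2.6384e-6)
H = -16322 (H = (-329 - 111766) + 95773 = -112095 + 95773 = -16322)
(H + h)/(491846 + 381830) = (-16322 + 1/379021)/(491846 + 381830) = -6186380761/379021/873676 = -6186380761/379021*1/873676 = -6186380761/331141551196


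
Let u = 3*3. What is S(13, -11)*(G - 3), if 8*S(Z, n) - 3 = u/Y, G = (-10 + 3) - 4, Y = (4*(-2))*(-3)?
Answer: -189/32 ≈ -5.9063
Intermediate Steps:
u = 9
Y = 24 (Y = -8*(-3) = 24)
G = -11 (G = -7 - 4 = -11)
S(Z, n) = 27/64 (S(Z, n) = 3/8 + (9/24)/8 = 3/8 + (9*(1/24))/8 = 3/8 + (⅛)*(3/8) = 3/8 + 3/64 = 27/64)
S(13, -11)*(G - 3) = 27*(-11 - 3)/64 = (27/64)*(-14) = -189/32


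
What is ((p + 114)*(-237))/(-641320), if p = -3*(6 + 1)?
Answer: 22041/641320 ≈ 0.034368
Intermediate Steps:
p = -21 (p = -3*7 = -21)
((p + 114)*(-237))/(-641320) = ((-21 + 114)*(-237))/(-641320) = (93*(-237))*(-1/641320) = -22041*(-1/641320) = 22041/641320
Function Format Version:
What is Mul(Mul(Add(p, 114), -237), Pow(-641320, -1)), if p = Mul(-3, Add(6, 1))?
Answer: Rational(22041, 641320) ≈ 0.034368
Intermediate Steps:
p = -21 (p = Mul(-3, 7) = -21)
Mul(Mul(Add(p, 114), -237), Pow(-641320, -1)) = Mul(Mul(Add(-21, 114), -237), Pow(-641320, -1)) = Mul(Mul(93, -237), Rational(-1, 641320)) = Mul(-22041, Rational(-1, 641320)) = Rational(22041, 641320)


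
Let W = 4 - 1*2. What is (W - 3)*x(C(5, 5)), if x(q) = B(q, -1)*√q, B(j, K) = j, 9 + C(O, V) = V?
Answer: 8*I ≈ 8.0*I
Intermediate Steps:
C(O, V) = -9 + V
W = 2 (W = 4 - 2 = 2)
x(q) = q^(3/2) (x(q) = q*√q = q^(3/2))
(W - 3)*x(C(5, 5)) = (2 - 3)*(-9 + 5)^(3/2) = -(-4)^(3/2) = -(-8)*I = 8*I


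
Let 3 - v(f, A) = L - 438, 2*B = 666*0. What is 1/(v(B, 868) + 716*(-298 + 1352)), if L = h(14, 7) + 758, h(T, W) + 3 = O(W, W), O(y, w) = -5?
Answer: 1/754355 ≈ 1.3256e-6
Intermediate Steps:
B = 0 (B = (666*0)/2 = (½)*0 = 0)
h(T, W) = -8 (h(T, W) = -3 - 5 = -8)
L = 750 (L = -8 + 758 = 750)
v(f, A) = -309 (v(f, A) = 3 - (750 - 438) = 3 - 1*312 = 3 - 312 = -309)
1/(v(B, 868) + 716*(-298 + 1352)) = 1/(-309 + 716*(-298 + 1352)) = 1/(-309 + 716*1054) = 1/(-309 + 754664) = 1/754355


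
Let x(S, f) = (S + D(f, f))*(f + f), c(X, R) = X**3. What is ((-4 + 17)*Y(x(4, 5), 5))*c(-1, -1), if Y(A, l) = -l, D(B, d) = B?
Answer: 65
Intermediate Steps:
x(S, f) = 2*f*(S + f) (x(S, f) = (S + f)*(f + f) = (S + f)*(2*f) = 2*f*(S + f))
((-4 + 17)*Y(x(4, 5), 5))*c(-1, -1) = ((-4 + 17)*(-1*5))*(-1)**3 = (13*(-5))*(-1) = -65*(-1) = 65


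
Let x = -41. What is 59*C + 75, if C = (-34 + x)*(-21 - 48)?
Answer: 305400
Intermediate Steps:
C = 5175 (C = (-34 - 41)*(-21 - 48) = -75*(-69) = 5175)
59*C + 75 = 59*5175 + 75 = 305325 + 75 = 305400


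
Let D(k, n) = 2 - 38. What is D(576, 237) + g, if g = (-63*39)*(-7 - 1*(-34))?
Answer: -66375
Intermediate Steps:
D(k, n) = -36
g = -66339 (g = -2457*(-7 + 34) = -2457*27 = -66339)
D(576, 237) + g = -36 - 66339 = -66375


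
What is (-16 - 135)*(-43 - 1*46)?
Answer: 13439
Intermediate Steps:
(-16 - 135)*(-43 - 1*46) = -151*(-43 - 46) = -151*(-89) = 13439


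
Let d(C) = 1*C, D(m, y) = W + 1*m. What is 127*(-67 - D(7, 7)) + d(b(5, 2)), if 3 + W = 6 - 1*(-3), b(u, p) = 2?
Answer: -10158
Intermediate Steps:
W = 6 (W = -3 + (6 - 1*(-3)) = -3 + (6 + 3) = -3 + 9 = 6)
D(m, y) = 6 + m (D(m, y) = 6 + 1*m = 6 + m)
d(C) = C
127*(-67 - D(7, 7)) + d(b(5, 2)) = 127*(-67 - (6 + 7)) + 2 = 127*(-67 - 1*13) + 2 = 127*(-67 - 13) + 2 = 127*(-80) + 2 = -10160 + 2 = -10158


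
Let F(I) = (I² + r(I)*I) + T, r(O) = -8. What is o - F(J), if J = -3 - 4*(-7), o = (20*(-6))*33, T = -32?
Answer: -4353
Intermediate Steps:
o = -3960 (o = -120*33 = -3960)
J = 25 (J = -3 + 28 = 25)
F(I) = -32 + I² - 8*I (F(I) = (I² - 8*I) - 32 = -32 + I² - 8*I)
o - F(J) = -3960 - (-32 + 25² - 8*25) = -3960 - (-32 + 625 - 200) = -3960 - 1*393 = -3960 - 393 = -4353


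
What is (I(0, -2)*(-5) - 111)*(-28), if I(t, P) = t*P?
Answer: 3108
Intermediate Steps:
I(t, P) = P*t
(I(0, -2)*(-5) - 111)*(-28) = (-2*0*(-5) - 111)*(-28) = (0*(-5) - 111)*(-28) = (0 - 111)*(-28) = -111*(-28) = 3108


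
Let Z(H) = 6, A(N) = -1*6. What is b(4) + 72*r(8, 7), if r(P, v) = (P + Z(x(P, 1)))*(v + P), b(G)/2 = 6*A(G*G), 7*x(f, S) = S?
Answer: 15048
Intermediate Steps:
x(f, S) = S/7
A(N) = -6
b(G) = -72 (b(G) = 2*(6*(-6)) = 2*(-36) = -72)
r(P, v) = (6 + P)*(P + v) (r(P, v) = (P + 6)*(v + P) = (6 + P)*(P + v))
b(4) + 72*r(8, 7) = -72 + 72*(8**2 + 6*8 + 6*7 + 8*7) = -72 + 72*(64 + 48 + 42 + 56) = -72 + 72*210 = -72 + 15120 = 15048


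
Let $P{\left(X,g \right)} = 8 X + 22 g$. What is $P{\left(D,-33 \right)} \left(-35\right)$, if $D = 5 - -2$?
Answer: $23450$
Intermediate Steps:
$D = 7$ ($D = 5 + 2 = 7$)
$P{\left(D,-33 \right)} \left(-35\right) = \left(8 \cdot 7 + 22 \left(-33\right)\right) \left(-35\right) = \left(56 - 726\right) \left(-35\right) = \left(-670\right) \left(-35\right) = 23450$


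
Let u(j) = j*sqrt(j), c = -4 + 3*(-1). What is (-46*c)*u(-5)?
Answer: -1610*I*sqrt(5) ≈ -3600.1*I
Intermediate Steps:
c = -7 (c = -4 - 3 = -7)
u(j) = j**(3/2)
(-46*c)*u(-5) = (-46*(-7))*(-5)**(3/2) = 322*(-5*I*sqrt(5)) = -1610*I*sqrt(5)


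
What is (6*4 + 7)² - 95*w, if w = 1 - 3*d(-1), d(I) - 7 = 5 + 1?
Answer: 4571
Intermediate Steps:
d(I) = 13 (d(I) = 7 + (5 + 1) = 7 + 6 = 13)
w = -38 (w = 1 - 3*13 = 1 - 39 = -38)
(6*4 + 7)² - 95*w = (6*4 + 7)² - 95*(-38) = (24 + 7)² + 3610 = 31² + 3610 = 961 + 3610 = 4571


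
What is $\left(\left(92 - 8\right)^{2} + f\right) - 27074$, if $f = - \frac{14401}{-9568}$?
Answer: $- \frac{191517823}{9568} \approx -20017.0$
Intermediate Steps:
$f = \frac{14401}{9568}$ ($f = \left(-14401\right) \left(- \frac{1}{9568}\right) = \frac{14401}{9568} \approx 1.5051$)
$\left(\left(92 - 8\right)^{2} + f\right) - 27074 = \left(\left(92 - 8\right)^{2} + \frac{14401}{9568}\right) - 27074 = \left(84^{2} + \frac{14401}{9568}\right) - 27074 = \left(7056 + \frac{14401}{9568}\right) - 27074 = \frac{67526209}{9568} - 27074 = - \frac{191517823}{9568}$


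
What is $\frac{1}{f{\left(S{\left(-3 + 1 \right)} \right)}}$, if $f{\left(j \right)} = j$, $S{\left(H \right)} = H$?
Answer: $- \frac{1}{2} \approx -0.5$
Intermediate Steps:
$\frac{1}{f{\left(S{\left(-3 + 1 \right)} \right)}} = \frac{1}{-3 + 1} = \frac{1}{-2} = - \frac{1}{2}$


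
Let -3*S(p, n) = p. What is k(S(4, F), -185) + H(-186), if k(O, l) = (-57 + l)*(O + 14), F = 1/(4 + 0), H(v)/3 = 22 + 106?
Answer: -8044/3 ≈ -2681.3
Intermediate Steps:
H(v) = 384 (H(v) = 3*(22 + 106) = 3*128 = 384)
F = 1/4 ≈ 0.25000
S(p, n) = -p/3
k(O, l) = (-57 + l)*(14 + O)
k(S(4, F), -185) + H(-186) = (-798 - (-19)*4 + 14*(-185) - 1/3*4*(-185)) + 384 = (-798 - 57*(-4/3) - 2590 - 4/3*(-185)) + 384 = (-798 + 76 - 2590 + 740/3) + 384 = -9196/3 + 384 = -8044/3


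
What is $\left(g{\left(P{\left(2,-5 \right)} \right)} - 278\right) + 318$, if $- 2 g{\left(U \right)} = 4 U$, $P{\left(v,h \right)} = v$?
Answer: $36$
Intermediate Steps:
$g{\left(U \right)} = - 2 U$ ($g{\left(U \right)} = - \frac{4 U}{2} = - 2 U$)
$\left(g{\left(P{\left(2,-5 \right)} \right)} - 278\right) + 318 = \left(\left(-2\right) 2 - 278\right) + 318 = \left(-4 - 278\right) + 318 = -282 + 318 = 36$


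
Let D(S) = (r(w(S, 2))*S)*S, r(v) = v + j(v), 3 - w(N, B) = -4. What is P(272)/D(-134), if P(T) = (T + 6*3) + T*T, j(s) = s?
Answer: 37137/125692 ≈ 0.29546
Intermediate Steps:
w(N, B) = 7 (w(N, B) = 3 - 1*(-4) = 3 + 4 = 7)
P(T) = 18 + T + T² (P(T) = (T + 18) + T² = (18 + T) + T² = 18 + T + T²)
r(v) = 2*v (r(v) = v + v = 2*v)
D(S) = 14*S² (D(S) = ((2*7)*S)*S = (14*S)*S = 14*S²)
P(272)/D(-134) = (18 + 272 + 272²)/((14*(-134)²)) = (18 + 272 + 73984)/((14*17956)) = 74274/251384 = 74274*(1/251384) = 37137/125692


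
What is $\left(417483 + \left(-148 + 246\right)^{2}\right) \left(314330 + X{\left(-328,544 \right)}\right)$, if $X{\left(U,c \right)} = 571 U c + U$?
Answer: $-43379512738290$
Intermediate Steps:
$X{\left(U,c \right)} = U + 571 U c$ ($X{\left(U,c \right)} = 571 U c + U = U + 571 U c$)
$\left(417483 + \left(-148 + 246\right)^{2}\right) \left(314330 + X{\left(-328,544 \right)}\right) = \left(417483 + \left(-148 + 246\right)^{2}\right) \left(314330 - 328 \left(1 + 571 \cdot 544\right)\right) = \left(417483 + 98^{2}\right) \left(314330 - 328 \left(1 + 310624\right)\right) = \left(417483 + 9604\right) \left(314330 - 101885000\right) = 427087 \left(314330 - 101885000\right) = 427087 \left(-101570670\right) = -43379512738290$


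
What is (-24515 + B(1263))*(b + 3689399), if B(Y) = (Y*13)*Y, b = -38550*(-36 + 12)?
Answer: 95580721644518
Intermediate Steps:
b = 925200 (b = -38550*(-24) = 925200)
B(Y) = 13*Y**2 (B(Y) = (13*Y)*Y = 13*Y**2)
(-24515 + B(1263))*(b + 3689399) = (-24515 + 13*1263**2)*(925200 + 3689399) = (-24515 + 13*1595169)*4614599 = (-24515 + 20737197)*4614599 = 20712682*4614599 = 95580721644518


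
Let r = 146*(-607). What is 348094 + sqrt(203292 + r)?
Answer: 348094 + sqrt(114670) ≈ 3.4843e+5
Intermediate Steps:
r = -88622
348094 + sqrt(203292 + r) = 348094 + sqrt(203292 - 88622) = 348094 + sqrt(114670)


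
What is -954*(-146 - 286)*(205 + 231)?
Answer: 179687808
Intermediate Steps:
-954*(-146 - 286)*(205 + 231) = -(-412128)*436 = -954*(-188352) = 179687808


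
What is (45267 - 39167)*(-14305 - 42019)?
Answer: -343576400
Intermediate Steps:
(45267 - 39167)*(-14305 - 42019) = 6100*(-56324) = -343576400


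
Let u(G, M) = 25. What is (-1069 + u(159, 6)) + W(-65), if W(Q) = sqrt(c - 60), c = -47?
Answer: -1044 + I*sqrt(107) ≈ -1044.0 + 10.344*I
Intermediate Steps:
W(Q) = I*sqrt(107) (W(Q) = sqrt(-47 - 60) = sqrt(-107) = I*sqrt(107))
(-1069 + u(159, 6)) + W(-65) = (-1069 + 25) + I*sqrt(107) = -1044 + I*sqrt(107)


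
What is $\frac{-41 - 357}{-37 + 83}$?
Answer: $- \frac{199}{23} \approx -8.6522$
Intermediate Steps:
$\frac{-41 - 357}{-37 + 83} = - \frac{398}{46} = \left(-398\right) \frac{1}{46} = - \frac{199}{23}$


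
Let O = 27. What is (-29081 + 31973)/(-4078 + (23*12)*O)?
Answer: 6/7 ≈ 0.85714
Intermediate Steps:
(-29081 + 31973)/(-4078 + (23*12)*O) = (-29081 + 31973)/(-4078 + (23*12)*27) = 2892/(-4078 + 276*27) = 2892/(-4078 + 7452) = 2892/3374 = 2892*(1/3374) = 6/7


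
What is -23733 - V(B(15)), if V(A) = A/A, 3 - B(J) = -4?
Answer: -23734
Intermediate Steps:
B(J) = 7 (B(J) = 3 - 1*(-4) = 3 + 4 = 7)
V(A) = 1
-23733 - V(B(15)) = -23733 - 1*1 = -23733 - 1 = -23734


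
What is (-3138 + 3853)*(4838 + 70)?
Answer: 3509220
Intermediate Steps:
(-3138 + 3853)*(4838 + 70) = 715*4908 = 3509220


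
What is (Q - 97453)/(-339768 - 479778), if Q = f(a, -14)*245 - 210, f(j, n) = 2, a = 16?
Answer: 32391/273182 ≈ 0.11857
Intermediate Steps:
Q = 280 (Q = 2*245 - 210 = 490 - 210 = 280)
(Q - 97453)/(-339768 - 479778) = (280 - 97453)/(-339768 - 479778) = -97173/(-819546) = -97173*(-1/819546) = 32391/273182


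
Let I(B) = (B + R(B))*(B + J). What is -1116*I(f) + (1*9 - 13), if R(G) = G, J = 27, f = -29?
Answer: -129460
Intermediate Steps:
I(B) = 2*B*(27 + B) (I(B) = (B + B)*(B + 27) = (2*B)*(27 + B) = 2*B*(27 + B))
-1116*I(f) + (1*9 - 13) = -2232*(-29)*(27 - 29) + (1*9 - 13) = -2232*(-29)*(-2) + (9 - 13) = -1116*116 - 4 = -129456 - 4 = -129460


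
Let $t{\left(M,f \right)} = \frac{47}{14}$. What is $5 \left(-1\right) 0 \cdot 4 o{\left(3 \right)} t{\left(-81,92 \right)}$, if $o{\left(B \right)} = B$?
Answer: $0$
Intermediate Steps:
$t{\left(M,f \right)} = \frac{47}{14}$ ($t{\left(M,f \right)} = 47 \cdot \frac{1}{14} = \frac{47}{14}$)
$5 \left(-1\right) 0 \cdot 4 o{\left(3 \right)} t{\left(-81,92 \right)} = 5 \left(-1\right) 0 \cdot 4 \cdot 3 \cdot \frac{47}{14} = - 5 \cdot 0 \cdot 3 \cdot \frac{47}{14} = \left(-5\right) 0 \cdot \frac{47}{14} = 0 \cdot \frac{47}{14} = 0$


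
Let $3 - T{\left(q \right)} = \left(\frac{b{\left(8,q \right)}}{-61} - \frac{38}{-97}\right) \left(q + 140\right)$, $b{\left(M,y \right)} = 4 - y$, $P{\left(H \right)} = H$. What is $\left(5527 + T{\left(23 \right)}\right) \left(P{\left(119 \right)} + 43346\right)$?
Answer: $\frac{1392738867655}{5917} \approx 2.3538 \cdot 10^{8}$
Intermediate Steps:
$T{\left(q \right)} = 3 - \left(140 + q\right) \left(\frac{1930}{5917} + \frac{q}{61}\right)$ ($T{\left(q \right)} = 3 - \left(\frac{4 - q}{-61} - \frac{38}{-97}\right) \left(q + 140\right) = 3 - \left(\left(4 - q\right) \left(- \frac{1}{61}\right) - - \frac{38}{97}\right) \left(140 + q\right) = 3 - \left(\left(- \frac{4}{61} + \frac{q}{61}\right) + \frac{38}{97}\right) \left(140 + q\right) = 3 - \left(\frac{1930}{5917} + \frac{q}{61}\right) \left(140 + q\right) = 3 - \left(140 + q\right) \left(\frac{1930}{5917} + \frac{q}{61}\right)$)
$\left(5527 + T{\left(23 \right)}\right) \left(P{\left(119 \right)} + 43346\right) = \left(5527 - \left(\frac{609179}{5917} + \frac{529}{61}\right)\right) \left(119 + 43346\right) = \left(5527 - \frac{660492}{5917}\right) 43465 = \frac{32042767}{5917} \cdot 43465 = \frac{1392738867655}{5917}$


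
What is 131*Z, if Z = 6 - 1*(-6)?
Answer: 1572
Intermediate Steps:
Z = 12 (Z = 6 + 6 = 12)
131*Z = 131*12 = 1572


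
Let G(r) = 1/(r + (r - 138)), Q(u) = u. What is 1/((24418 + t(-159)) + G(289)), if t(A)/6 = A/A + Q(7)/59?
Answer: 25960/634065579 ≈ 4.0942e-5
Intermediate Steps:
t(A) = 396/59 (t(A) = 6*(A/A + 7/59) = 6*(1 + 7*(1/59)) = 6*(1 + 7/59) = 6*(66/59) = 396/59)
G(r) = 1/(-138 + 2*r) (G(r) = 1/(r + (-138 + r)) = 1/(-138 + 2*r))
1/((24418 + t(-159)) + G(289)) = 1/((24418 + 396/59) + 1/(2*(-69 + 289))) = 1/(1441058/59 + (½)/220) = 1/(1441058/59 + (½)*(1/220)) = 1/(1441058/59 + 1/440) = 1/(634065579/25960) = 25960/634065579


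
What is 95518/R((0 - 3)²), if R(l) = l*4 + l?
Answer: 95518/45 ≈ 2122.6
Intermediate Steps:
R(l) = 5*l (R(l) = 4*l + l = 5*l)
95518/R((0 - 3)²) = 95518/((5*(0 - 3)²)) = 95518/((5*(-3)²)) = 95518/((5*9)) = 95518/45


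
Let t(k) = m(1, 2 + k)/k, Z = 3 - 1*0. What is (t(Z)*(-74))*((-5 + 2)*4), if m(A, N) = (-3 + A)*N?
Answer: -2960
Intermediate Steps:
Z = 3 (Z = 3 + 0 = 3)
m(A, N) = N*(-3 + A)
t(k) = (-4 - 2*k)/k (t(k) = ((2 + k)*(-3 + 1))/k = ((2 + k)*(-2))/k = (-4 - 2*k)/k)
(t(Z)*(-74))*((-5 + 2)*4) = ((-2 - 4/3)*(-74))*((-5 + 2)*4) = ((-2 - 4*⅓)*(-74))*(-3*4) = ((-2 - 4/3)*(-74))*(-12) = -10/3*(-74)*(-12) = (740/3)*(-12) = -2960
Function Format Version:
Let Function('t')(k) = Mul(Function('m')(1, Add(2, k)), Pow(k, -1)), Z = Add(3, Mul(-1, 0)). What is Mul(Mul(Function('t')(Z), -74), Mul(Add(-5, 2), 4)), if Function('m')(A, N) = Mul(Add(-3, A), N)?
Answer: -2960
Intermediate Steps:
Z = 3 (Z = Add(3, 0) = 3)
Function('m')(A, N) = Mul(N, Add(-3, A))
Function('t')(k) = Mul(Pow(k, -1), Add(-4, Mul(-2, k))) (Function('t')(k) = Mul(Mul(Add(2, k), Add(-3, 1)), Pow(k, -1)) = Mul(Mul(Add(2, k), -2), Pow(k, -1)) = Mul(Add(-4, Mul(-2, k)), Pow(k, -1)) = Mul(Pow(k, -1), Add(-4, Mul(-2, k))))
Mul(Mul(Function('t')(Z), -74), Mul(Add(-5, 2), 4)) = Mul(Mul(Add(-2, Mul(-4, Pow(3, -1))), -74), Mul(Add(-5, 2), 4)) = Mul(Mul(Add(-2, Mul(-4, Rational(1, 3))), -74), Mul(-3, 4)) = Mul(Mul(Add(-2, Rational(-4, 3)), -74), -12) = Mul(Mul(Rational(-10, 3), -74), -12) = Mul(Rational(740, 3), -12) = -2960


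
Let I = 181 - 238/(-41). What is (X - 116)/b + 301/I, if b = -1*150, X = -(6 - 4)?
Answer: 459152/191475 ≈ 2.3980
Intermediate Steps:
I = 7659/41 (I = 181 - 238*(-1/41) = 181 + 238/41 = 7659/41 ≈ 186.80)
X = -2 (X = -1*2 = -2)
b = -150
(X - 116)/b + 301/I = (-2 - 116)/(-150) + 301/(7659/41) = -118*(-1/150) + 301*(41/7659) = 59/75 + 12341/7659 = 459152/191475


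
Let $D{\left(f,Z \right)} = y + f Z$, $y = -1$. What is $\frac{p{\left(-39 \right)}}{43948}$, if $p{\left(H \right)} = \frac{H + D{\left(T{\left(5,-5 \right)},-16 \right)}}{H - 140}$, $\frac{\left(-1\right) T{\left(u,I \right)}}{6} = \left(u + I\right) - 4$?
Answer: $\frac{106}{1966673} \approx 5.3898 \cdot 10^{-5}$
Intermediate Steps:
$T{\left(u,I \right)} = 24 - 6 I - 6 u$ ($T{\left(u,I \right)} = - 6 \left(\left(u + I\right) - 4\right) = - 6 \left(\left(I + u\right) - 4\right) = - 6 \left(-4 + I + u\right) = 24 - 6 I - 6 u$)
$D{\left(f,Z \right)} = -1 + Z f$ ($D{\left(f,Z \right)} = -1 + f Z = -1 + Z f$)
$p{\left(H \right)} = \frac{-385 + H}{-140 + H}$ ($p{\left(H \right)} = \frac{H - \left(1 + 16 \left(24 - -30 - 30\right)\right)}{H - 140} = \frac{H - \left(1 + 16 \left(24 + 30 - 30\right)\right)}{-140 + H} = \frac{H - 385}{-140 + H} = \frac{-385 + H}{-140 + H}$)
$\frac{p{\left(-39 \right)}}{43948} = \frac{\frac{1}{-140 - 39} \left(-385 - 39\right)}{43948} = \frac{1}{-179} \left(-424\right) \frac{1}{43948} = \left(- \frac{1}{179}\right) \left(-424\right) \frac{1}{43948} = \frac{424}{179} \cdot \frac{1}{43948} = \frac{106}{1966673}$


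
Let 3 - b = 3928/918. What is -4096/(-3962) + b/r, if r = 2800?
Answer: 375846679/363711600 ≈ 1.0334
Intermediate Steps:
b = -587/459 (b = 3 - 3928/918 = 3 - 1*1964/459 = 3 - 1964/459 = -587/459 ≈ -1.2789)
-4096/(-3962) + b/r = -4096/(-3962) - 587/459/2800 = -4096*(-1/3962) - 587/459*1/2800 = 2048/1981 - 587/1285200 = 375846679/363711600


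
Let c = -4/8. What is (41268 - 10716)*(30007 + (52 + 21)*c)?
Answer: 915658716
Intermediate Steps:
c = -½ (c = -4*⅛ = -½ ≈ -0.50000)
(41268 - 10716)*(30007 + (52 + 21)*c) = (41268 - 10716)*(30007 + (52 + 21)*(-½)) = 30552*(30007 + 73*(-½)) = 30552*(30007 - 73/2) = 30552*(59941/2) = 915658716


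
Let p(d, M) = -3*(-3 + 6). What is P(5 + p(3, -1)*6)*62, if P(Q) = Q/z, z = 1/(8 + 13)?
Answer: -63798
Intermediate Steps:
z = 1/21 ≈ 0.047619
p(d, M) = -9 (p(d, M) = -3*3 = -9)
P(Q) = 21*Q (P(Q) = Q/(1/21) = Q*21 = 21*Q)
P(5 + p(3, -1)*6)*62 = (21*(5 - 9*6))*62 = (21*(5 - 54))*62 = (21*(-49))*62 = -1029*62 = -63798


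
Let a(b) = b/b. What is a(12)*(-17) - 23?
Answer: -40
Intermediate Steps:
a(b) = 1
a(12)*(-17) - 23 = 1*(-17) - 23 = -17 - 23 = -40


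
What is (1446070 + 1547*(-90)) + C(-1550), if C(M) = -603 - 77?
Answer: 1306160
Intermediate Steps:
C(M) = -680
(1446070 + 1547*(-90)) + C(-1550) = (1446070 + 1547*(-90)) - 680 = (1446070 - 139230) - 680 = 1306840 - 680 = 1306160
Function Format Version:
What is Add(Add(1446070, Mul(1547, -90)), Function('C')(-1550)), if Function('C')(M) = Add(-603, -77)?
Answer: 1306160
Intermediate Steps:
Function('C')(M) = -680
Add(Add(1446070, Mul(1547, -90)), Function('C')(-1550)) = Add(Add(1446070, Mul(1547, -90)), -680) = Add(Add(1446070, -139230), -680) = Add(1306840, -680) = 1306160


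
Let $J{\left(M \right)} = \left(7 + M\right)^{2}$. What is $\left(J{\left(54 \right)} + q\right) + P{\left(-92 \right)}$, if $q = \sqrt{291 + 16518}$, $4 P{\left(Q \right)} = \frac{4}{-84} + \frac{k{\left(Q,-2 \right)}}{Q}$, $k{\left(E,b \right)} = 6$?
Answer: $\frac{14377835}{3864} + \sqrt{16809} \approx 3850.6$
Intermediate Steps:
$P{\left(Q \right)} = - \frac{1}{84} + \frac{3}{2 Q}$ ($P{\left(Q \right)} = \frac{\frac{4}{-84} + \frac{6}{Q}}{4} = \frac{4 \left(- \frac{1}{84}\right) + \frac{6}{Q}}{4} = \frac{- \frac{1}{21} + \frac{6}{Q}}{4} = - \frac{1}{84} + \frac{3}{2 Q}$)
$q = \sqrt{16809} \approx 129.65$
$\left(J{\left(54 \right)} + q\right) + P{\left(-92 \right)} = \left(\left(7 + 54\right)^{2} + \sqrt{16809}\right) + \frac{126 - -92}{84 \left(-92\right)} = \left(61^{2} + \sqrt{16809}\right) + \frac{1}{84} \left(- \frac{1}{92}\right) \left(126 + 92\right) = \left(3721 + \sqrt{16809}\right) + \frac{1}{84} \left(- \frac{1}{92}\right) 218 = \left(3721 + \sqrt{16809}\right) - \frac{109}{3864} = \frac{14377835}{3864} + \sqrt{16809}$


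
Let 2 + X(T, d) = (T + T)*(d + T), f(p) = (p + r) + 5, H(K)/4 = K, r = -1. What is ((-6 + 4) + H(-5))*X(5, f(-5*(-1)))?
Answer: -3036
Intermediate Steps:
H(K) = 4*K
f(p) = 4 + p (f(p) = (p - 1) + 5 = (-1 + p) + 5 = 4 + p)
X(T, d) = -2 + 2*T*(T + d) (X(T, d) = -2 + (T + T)*(d + T) = -2 + (2*T)*(T + d) = -2 + 2*T*(T + d))
((-6 + 4) + H(-5))*X(5, f(-5*(-1))) = ((-6 + 4) + 4*(-5))*(-2 + 2*5² + 2*5*(4 - 5*(-1))) = (-2 - 20)*(-2 + 2*25 + 2*5*(4 + 5)) = -22*(-2 + 50 + 2*5*9) = -22*(-2 + 50 + 90) = -22*138 = -3036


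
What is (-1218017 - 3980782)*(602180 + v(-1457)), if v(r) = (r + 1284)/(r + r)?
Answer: -9122606545615707/2914 ≈ -3.1306e+12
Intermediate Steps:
v(r) = (1284 + r)/(2*r) (v(r) = (1284 + r)/((2*r)) = (1284 + r)*(1/(2*r)) = (1284 + r)/(2*r))
(-1218017 - 3980782)*(602180 + v(-1457)) = (-1218017 - 3980782)*(602180 + (½)*(1284 - 1457)/(-1457)) = -5198799*(602180 + (½)*(-1/1457)*(-173)) = -5198799*(602180 + 173/2914) = -5198799*1754752693/2914 = -9122606545615707/2914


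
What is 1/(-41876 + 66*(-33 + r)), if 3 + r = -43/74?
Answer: -37/1638743 ≈ -2.2578e-5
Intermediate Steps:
r = -265/74 (r = -3 - 43/74 = -265/74 ≈ -3.5811)
1/(-41876 + 66*(-33 + r)) = 1/(-41876 + 66*(-33 - 265/74)) = 1/(-41876 + 66*(-2707/74)) = 1/(-41876 - 89331/37) = 1/(-1638743/37) = -37/1638743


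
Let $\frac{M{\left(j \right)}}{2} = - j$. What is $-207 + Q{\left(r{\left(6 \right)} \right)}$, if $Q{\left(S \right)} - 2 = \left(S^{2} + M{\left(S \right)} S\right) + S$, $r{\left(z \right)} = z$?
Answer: $-235$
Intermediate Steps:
$M{\left(j \right)} = - 2 j$ ($M{\left(j \right)} = 2 \left(- j\right) = - 2 j$)
$Q{\left(S \right)} = 2 + S - S^{2}$ ($Q{\left(S \right)} = 2 + \left(\left(S^{2} + - 2 S S\right) + S\right) = 2 + \left(\left(S^{2} - 2 S^{2}\right) + S\right) = 2 - \left(S^{2} - S\right) = 2 + S - S^{2}$)
$-207 + Q{\left(r{\left(6 \right)} \right)} = -207 + \left(2 + 6 - 6^{2}\right) = -207 + \left(2 + 6 - 36\right) = -207 - 28 = -235$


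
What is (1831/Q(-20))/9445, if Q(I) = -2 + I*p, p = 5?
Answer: -1831/963390 ≈ -0.0019006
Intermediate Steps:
Q(I) = -2 + 5*I (Q(I) = -2 + I*5 = -2 + 5*I)
(1831/Q(-20))/9445 = (1831/(-2 + 5*(-20)))/9445 = (1831/(-2 - 100))*(1/9445) = (1831/(-102))*(1/9445) = (1831*(-1/102))*(1/9445) = -1831/102*1/9445 = -1831/963390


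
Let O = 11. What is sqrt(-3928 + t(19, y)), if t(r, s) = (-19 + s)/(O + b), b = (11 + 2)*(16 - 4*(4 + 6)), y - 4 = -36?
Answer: I*sqrt(355865377)/301 ≈ 62.672*I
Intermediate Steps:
y = -32 (y = 4 - 36 = -32)
b = -312 (b = 13*(16 - 4*10) = 13*(16 - 40) = 13*(-24) = -312)
t(r, s) = 19/301 - s/301 (t(r, s) = (-19 + s)/(11 - 312) = (-19 + s)/(-301) = (-19 + s)*(-1/301) = 19/301 - s/301)
sqrt(-3928 + t(19, y)) = sqrt(-3928 + (19/301 - 1/301*(-32))) = sqrt(-3928 + (19/301 + 32/301)) = sqrt(-3928 + 51/301) = sqrt(-1182277/301) = I*sqrt(355865377)/301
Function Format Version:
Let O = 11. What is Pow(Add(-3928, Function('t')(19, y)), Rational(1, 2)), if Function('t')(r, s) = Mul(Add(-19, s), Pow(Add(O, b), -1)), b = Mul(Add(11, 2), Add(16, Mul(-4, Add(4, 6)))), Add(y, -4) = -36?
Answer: Mul(Rational(1, 301), I, Pow(355865377, Rational(1, 2))) ≈ Mul(62.672, I)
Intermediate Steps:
y = -32 (y = Add(4, -36) = -32)
b = -312 (b = Mul(13, Add(16, Mul(-4, 10))) = Mul(13, Add(16, -40)) = Mul(13, -24) = -312)
Function('t')(r, s) = Add(Rational(19, 301), Mul(Rational(-1, 301), s)) (Function('t')(r, s) = Mul(Add(-19, s), Pow(Add(11, -312), -1)) = Mul(Add(-19, s), Pow(-301, -1)) = Mul(Add(-19, s), Rational(-1, 301)) = Add(Rational(19, 301), Mul(Rational(-1, 301), s)))
Pow(Add(-3928, Function('t')(19, y)), Rational(1, 2)) = Pow(Add(-3928, Add(Rational(19, 301), Mul(Rational(-1, 301), -32))), Rational(1, 2)) = Pow(Add(-3928, Add(Rational(19, 301), Rational(32, 301))), Rational(1, 2)) = Pow(Add(-3928, Rational(51, 301)), Rational(1, 2)) = Pow(Rational(-1182277, 301), Rational(1, 2)) = Mul(Rational(1, 301), I, Pow(355865377, Rational(1, 2)))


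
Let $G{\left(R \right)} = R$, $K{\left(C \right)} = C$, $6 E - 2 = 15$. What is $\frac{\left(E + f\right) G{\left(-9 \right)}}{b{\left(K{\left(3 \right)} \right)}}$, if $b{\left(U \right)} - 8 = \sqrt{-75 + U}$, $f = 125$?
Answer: $- \frac{2301}{34} + \frac{6903 i \sqrt{2}}{136} \approx -67.677 + 71.782 i$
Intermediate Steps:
$E = \frac{17}{6}$ ($E = \frac{1}{3} + \frac{1}{6} \cdot 15 = \frac{1}{3} + \frac{5}{2} = \frac{17}{6} \approx 2.8333$)
$b{\left(U \right)} = 8 + \sqrt{-75 + U}$
$\frac{\left(E + f\right) G{\left(-9 \right)}}{b{\left(K{\left(3 \right)} \right)}} = \frac{\left(\frac{17}{6} + 125\right) \left(-9\right)}{8 + \sqrt{-75 + 3}} = \frac{\frac{767}{6} \left(-9\right)}{8 + \sqrt{-72}} = - \frac{2301}{2 \left(8 + 6 i \sqrt{2}\right)}$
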